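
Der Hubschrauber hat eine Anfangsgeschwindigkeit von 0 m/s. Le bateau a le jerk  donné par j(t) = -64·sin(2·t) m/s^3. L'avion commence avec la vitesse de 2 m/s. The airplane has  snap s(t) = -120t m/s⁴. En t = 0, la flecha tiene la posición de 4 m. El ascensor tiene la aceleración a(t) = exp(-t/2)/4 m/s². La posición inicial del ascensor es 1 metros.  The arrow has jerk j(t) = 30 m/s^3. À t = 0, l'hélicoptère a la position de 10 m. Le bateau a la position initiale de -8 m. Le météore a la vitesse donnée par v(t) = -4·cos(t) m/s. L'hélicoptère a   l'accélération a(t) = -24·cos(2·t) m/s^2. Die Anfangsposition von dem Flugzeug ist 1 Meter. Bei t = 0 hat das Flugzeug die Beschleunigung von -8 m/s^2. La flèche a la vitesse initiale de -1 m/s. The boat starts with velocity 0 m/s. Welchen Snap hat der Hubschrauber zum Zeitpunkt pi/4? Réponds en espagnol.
Debemos derivar nuestra ecuación de la aceleración a(t) = -24·cos(2·t) 2 veces. Derivando la aceleración, obtenemos la sacudida: j(t) = 48·sin(2·t). Tomando d/dt de j(t), encontramos s(t) = 96·cos(2·t). Usando s(t) = 96·cos(2·t) y sustituyendo t = pi/4, encontramos s = 0.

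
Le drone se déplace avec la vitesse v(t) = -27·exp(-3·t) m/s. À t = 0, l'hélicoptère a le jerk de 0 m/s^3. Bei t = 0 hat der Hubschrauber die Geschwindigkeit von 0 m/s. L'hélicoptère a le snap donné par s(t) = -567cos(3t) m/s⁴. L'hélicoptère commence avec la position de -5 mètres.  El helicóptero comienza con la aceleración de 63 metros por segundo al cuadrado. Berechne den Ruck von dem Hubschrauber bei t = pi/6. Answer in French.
Pour résoudre ceci, nous devons prendre 1 intégrale de notre équation du snap s(t) = -567·cos(3·t). L'intégrale du snap, avec j(0) = 0, donne le jerk: j(t) = -189·sin(3·t). De l'équation du jerk j(t) = -189·sin(3·t), nous substituons t = pi/6 pour obtenir j = -189.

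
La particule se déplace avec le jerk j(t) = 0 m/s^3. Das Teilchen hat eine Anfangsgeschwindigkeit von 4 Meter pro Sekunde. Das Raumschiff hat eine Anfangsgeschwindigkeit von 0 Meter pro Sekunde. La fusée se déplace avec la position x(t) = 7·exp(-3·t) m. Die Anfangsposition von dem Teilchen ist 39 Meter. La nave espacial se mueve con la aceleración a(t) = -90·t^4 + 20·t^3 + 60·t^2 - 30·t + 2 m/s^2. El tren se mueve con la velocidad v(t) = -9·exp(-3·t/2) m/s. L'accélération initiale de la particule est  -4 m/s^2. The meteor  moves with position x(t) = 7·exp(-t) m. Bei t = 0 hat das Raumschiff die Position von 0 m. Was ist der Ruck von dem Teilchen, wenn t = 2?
Aus der Gleichung für den Ruck j(t) = 0, setzen wir t = 2 ein und erhalten j = 0.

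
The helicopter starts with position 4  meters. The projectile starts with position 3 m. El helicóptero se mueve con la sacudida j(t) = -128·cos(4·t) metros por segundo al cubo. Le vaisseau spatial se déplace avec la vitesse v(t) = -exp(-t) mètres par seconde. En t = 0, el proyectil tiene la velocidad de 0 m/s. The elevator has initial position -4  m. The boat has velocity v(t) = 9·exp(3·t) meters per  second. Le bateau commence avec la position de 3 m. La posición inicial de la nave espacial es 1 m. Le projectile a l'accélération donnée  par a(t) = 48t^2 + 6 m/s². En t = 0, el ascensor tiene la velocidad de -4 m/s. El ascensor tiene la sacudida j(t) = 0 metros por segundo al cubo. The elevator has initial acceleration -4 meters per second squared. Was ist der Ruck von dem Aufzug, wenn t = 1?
Aus der Gleichung für den Ruck j(t) = 0, setzen wir t = 1 ein und erhalten j = 0.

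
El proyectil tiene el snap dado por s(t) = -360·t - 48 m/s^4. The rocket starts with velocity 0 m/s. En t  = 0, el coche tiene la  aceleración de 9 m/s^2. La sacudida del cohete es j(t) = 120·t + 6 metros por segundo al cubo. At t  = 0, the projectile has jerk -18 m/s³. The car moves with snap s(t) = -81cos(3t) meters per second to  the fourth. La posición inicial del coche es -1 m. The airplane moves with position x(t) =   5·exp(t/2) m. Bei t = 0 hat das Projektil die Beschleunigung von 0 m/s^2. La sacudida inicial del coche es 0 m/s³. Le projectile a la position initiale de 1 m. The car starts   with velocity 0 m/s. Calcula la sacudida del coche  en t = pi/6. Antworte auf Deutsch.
Um dies zu lösen, müssen wir 1 Stammfunktion unserer Gleichung für den Snap s(t) = -81·cos(3·t) finden. Die Stammfunktion von dem Snap ist der Ruck. Mit j(0) = 0 erhalten wir j(t) = -27·sin(3·t). Aus der Gleichung für den Ruck j(t) = -27·sin(3·t), setzen wir t = pi/6 ein und erhalten j = -27.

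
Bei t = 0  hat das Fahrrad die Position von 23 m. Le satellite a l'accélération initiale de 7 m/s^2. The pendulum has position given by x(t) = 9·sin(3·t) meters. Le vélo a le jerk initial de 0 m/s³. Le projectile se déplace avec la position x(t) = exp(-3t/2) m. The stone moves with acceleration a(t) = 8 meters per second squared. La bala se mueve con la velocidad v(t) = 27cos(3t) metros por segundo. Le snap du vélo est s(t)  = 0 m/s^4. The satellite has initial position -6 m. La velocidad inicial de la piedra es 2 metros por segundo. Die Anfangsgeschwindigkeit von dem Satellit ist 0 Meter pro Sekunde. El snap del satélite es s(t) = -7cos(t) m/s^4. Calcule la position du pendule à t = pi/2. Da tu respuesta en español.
Tenemos la posición x(t) = 9·sin(3·t). Sustituyendo t = pi/2: x(pi/2) = -9.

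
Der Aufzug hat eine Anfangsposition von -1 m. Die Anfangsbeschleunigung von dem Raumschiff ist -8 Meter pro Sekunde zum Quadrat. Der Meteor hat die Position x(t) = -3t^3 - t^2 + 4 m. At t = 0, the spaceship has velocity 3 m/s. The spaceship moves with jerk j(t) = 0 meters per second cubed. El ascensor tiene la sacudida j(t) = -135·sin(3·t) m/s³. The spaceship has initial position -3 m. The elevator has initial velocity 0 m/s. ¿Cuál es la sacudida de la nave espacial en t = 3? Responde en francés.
Nous avons le jerk j(t) = 0. En substituant t = 3: j(3) = 0.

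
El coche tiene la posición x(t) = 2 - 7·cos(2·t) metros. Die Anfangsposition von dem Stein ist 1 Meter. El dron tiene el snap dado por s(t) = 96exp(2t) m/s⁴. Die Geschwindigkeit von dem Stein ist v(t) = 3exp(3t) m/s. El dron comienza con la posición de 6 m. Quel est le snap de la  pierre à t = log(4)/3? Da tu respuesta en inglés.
We must differentiate our velocity equation v(t) = 3·exp(3·t) 3 times. Taking d/dt of v(t), we find a(t) = 9·exp(3·t). Differentiating acceleration, we get jerk: j(t) = 27·exp(3·t). Differentiating jerk, we get snap: s(t) = 81·exp(3·t). We have snap s(t) = 81·exp(3·t). Substituting t = log(4)/3: s(log(4)/3) = 324.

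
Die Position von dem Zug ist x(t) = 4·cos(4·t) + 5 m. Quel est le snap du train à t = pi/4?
En partant de la position x(t) = 4·cos(4·t) + 5, nous prenons 4 dérivées. En dérivant la position, nous obtenons la vitesse: v(t) = -16·sin(4·t). La dérivée de la vitesse donne l'accélération: a(t) = -64·cos(4·t). En dérivant l'accélération, nous obtenons le jerk: j(t) = 256·sin(4·t). La dérivée du jerk donne le snap: s(t) = 1024·cos(4·t). Nous avons le snap s(t) = 1024·cos(4·t). En substituant t = pi/4: s(pi/4) = -1024.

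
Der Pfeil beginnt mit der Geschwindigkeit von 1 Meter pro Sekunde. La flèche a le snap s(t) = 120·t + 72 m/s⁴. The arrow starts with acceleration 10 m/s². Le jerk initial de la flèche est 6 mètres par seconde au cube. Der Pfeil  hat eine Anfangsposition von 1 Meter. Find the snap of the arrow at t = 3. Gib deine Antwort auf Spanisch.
Usando s(t) = 120·t + 72 y sustituyendo t = 3, encontramos s = 432.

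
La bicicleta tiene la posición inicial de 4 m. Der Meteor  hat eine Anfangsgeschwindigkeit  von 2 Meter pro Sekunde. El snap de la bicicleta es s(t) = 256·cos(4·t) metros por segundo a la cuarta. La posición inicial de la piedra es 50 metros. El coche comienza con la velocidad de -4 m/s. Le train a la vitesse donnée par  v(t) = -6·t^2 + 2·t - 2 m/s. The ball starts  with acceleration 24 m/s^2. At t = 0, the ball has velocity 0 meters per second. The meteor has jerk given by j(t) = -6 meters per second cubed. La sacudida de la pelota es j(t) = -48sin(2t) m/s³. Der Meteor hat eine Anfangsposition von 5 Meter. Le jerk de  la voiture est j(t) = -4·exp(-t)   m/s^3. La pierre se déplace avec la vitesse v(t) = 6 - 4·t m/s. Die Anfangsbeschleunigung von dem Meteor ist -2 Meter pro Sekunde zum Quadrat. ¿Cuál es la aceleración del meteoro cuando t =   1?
Necesitamos integrar nuestra ecuación de la sacudida j(t) = -6 1 vez. Integrando la sacudida y usando la condición inicial a(0) = -2, obtenemos a(t) = -6·t - 2. De la ecuación de la aceleración a(t) = -6·t - 2, sustituimos t = 1 para obtener a = -8.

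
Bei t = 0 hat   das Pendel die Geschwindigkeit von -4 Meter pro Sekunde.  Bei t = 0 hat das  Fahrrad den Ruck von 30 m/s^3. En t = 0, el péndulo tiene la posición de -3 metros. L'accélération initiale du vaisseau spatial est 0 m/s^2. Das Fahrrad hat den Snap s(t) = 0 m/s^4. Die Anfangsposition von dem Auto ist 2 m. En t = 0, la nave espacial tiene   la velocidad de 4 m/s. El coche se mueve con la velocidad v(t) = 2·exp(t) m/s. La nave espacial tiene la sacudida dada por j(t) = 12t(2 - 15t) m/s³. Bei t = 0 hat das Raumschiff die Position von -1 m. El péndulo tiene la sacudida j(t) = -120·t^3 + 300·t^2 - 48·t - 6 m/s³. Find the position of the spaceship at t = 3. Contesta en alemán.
Um dies zu lösen, müssen wir 3 Integrale unserer Gleichung für den Ruck j(t) = 12·t·(2 - 15·t) finden. Die Stammfunktion von dem Ruck, mit a(0) = 0, ergibt die Beschleunigung: a(t) = t^2·(12 - 60·t). Das Integral von der Beschleunigung ist die Geschwindigkeit. Mit v(0) = 4 erhalten wir v(t) = -15·t^4 + 4·t^3 + 4. Mit ∫v(t)dt und Anwendung von x(0) = -1, finden wir x(t) = -3·t^5 + t^4 + 4·t - 1. Mit x(t) = -3·t^5 + t^4 + 4·t - 1 und Einsetzen von t = 3, finden wir x = -637.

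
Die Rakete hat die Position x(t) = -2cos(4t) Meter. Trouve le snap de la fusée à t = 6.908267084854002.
Nous devons dériver notre équation de la position x(t) = -2·cos(4·t) 4 fois. La dérivée de la position donne la vitesse: v(t) = 8·sin(4·t). En prenant d/dt de v(t), nous trouvons a(t) = 32·cos(4·t). En dérivant l'accélération, nous obtenons le jerk: j(t) = -128·sin(4·t). En dérivant le jerk, nous obtenons le snap: s(t) = -512·cos(4·t). Nous avons le snap s(t) = -512·cos(4·t). En substituant t = 6.908267084854002: s(6.908267084854002) = 410.285741733010.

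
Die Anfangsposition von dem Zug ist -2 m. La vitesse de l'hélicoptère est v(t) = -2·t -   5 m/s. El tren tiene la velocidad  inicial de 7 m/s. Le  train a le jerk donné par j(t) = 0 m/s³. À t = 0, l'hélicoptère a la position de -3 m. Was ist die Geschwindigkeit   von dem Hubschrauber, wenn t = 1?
Aus der Gleichung für die Geschwindigkeit v(t) = -2·t - 5, setzen wir t = 1 ein und erhalten v = -7.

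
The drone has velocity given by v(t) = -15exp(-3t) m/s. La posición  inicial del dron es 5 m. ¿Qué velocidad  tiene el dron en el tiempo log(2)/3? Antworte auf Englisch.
We have velocity v(t) = -15·exp(-3·t). Substituting t = log(2)/3: v(log(2)/3) = -15/2.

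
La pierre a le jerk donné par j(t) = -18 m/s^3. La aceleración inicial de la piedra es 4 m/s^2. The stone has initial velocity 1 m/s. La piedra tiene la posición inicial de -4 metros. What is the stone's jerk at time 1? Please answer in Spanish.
De la ecuación de la sacudida j(t) = -18, sustituimos t = 1 para obtener j = -18.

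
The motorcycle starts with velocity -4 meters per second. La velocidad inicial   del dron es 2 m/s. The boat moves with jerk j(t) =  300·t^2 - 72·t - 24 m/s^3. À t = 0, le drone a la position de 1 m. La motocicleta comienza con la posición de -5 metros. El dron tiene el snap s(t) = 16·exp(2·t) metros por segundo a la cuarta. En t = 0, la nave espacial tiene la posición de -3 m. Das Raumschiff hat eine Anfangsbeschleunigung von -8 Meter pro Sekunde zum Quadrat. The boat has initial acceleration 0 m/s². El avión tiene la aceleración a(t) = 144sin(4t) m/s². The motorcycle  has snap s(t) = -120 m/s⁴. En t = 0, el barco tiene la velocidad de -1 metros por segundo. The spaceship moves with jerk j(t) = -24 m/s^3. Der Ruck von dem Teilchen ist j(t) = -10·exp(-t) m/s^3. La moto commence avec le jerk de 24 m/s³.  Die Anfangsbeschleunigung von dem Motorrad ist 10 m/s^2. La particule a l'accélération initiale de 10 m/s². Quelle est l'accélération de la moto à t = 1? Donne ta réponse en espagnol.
Necesitamos integrar nuestra ecuación del snap s(t) = -120 2 veces. La antiderivada del snap, con j(0) = 24, da la sacudida: j(t) = 24 - 120·t. La antiderivada de la sacudida, con a(0) = 10, da la aceleración: a(t) = -60·t^2 + 24·t + 10. Usando a(t) = -60·t^2 + 24·t + 10 y sustituyendo t = 1, encontramos a = -26.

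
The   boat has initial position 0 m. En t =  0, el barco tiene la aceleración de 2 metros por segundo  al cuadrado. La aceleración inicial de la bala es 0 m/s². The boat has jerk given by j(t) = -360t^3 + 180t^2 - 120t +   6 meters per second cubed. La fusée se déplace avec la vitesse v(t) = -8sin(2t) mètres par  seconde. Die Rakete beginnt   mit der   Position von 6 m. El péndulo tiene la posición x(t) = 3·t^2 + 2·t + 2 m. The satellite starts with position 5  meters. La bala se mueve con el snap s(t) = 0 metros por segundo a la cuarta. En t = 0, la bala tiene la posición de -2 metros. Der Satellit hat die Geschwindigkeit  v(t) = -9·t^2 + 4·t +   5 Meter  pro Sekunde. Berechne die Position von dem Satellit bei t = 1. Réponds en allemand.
Um dies zu lösen, müssen wir 1 Stammfunktion unserer Gleichung für die Geschwindigkeit v(t) = -9·t^2 + 4·t + 5 finden. Das Integral von der Geschwindigkeit, mit x(0) = 5, ergibt die Position: x(t) = -3·t^3 + 2·t^2 + 5·t + 5. Wir haben die Position x(t) = -3·t^3 + 2·t^2 + 5·t + 5. Durch Einsetzen von t = 1: x(1) = 9.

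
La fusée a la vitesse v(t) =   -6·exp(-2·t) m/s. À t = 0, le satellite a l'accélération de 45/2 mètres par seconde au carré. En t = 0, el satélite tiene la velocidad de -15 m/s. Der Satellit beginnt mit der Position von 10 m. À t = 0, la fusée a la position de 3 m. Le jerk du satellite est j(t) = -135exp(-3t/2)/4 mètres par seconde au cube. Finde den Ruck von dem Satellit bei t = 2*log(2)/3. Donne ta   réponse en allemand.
Wir haben den Ruck j(t) = -135·exp(-3·t/2)/4. Durch Einsetzen von t = 2*log(2)/3: j(2*log(2)/3) = -135/8.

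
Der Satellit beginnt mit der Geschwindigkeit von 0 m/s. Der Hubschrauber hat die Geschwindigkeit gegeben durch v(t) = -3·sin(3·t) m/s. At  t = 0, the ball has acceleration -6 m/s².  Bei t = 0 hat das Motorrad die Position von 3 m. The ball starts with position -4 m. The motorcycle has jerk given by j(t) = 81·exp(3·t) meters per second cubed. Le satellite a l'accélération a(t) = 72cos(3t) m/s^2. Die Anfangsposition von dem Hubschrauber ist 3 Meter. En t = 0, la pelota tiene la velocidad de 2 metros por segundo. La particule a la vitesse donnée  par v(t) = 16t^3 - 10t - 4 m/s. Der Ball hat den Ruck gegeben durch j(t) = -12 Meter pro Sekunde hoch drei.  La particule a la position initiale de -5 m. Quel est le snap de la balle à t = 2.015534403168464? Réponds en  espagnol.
Para resolver esto, necesitamos tomar 1 derivada de nuestra ecuación de la sacudida j(t) = -12. Derivando la sacudida, obtenemos el snap: s(t) = 0. De la ecuación del snap s(t) = 0, sustituimos t = 2.015534403168464 para obtener s = 0.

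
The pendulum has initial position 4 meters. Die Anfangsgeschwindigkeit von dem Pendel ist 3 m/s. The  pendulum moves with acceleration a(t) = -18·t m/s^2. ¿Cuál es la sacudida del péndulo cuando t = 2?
Debemos derivar nuestra ecuación de la aceleración a(t) = -18·t 1 vez. Tomando d/dt de a(t), encontramos j(t) = -18. Tenemos la sacudida j(t) = -18. Sustituyendo t = 2: j(2) = -18.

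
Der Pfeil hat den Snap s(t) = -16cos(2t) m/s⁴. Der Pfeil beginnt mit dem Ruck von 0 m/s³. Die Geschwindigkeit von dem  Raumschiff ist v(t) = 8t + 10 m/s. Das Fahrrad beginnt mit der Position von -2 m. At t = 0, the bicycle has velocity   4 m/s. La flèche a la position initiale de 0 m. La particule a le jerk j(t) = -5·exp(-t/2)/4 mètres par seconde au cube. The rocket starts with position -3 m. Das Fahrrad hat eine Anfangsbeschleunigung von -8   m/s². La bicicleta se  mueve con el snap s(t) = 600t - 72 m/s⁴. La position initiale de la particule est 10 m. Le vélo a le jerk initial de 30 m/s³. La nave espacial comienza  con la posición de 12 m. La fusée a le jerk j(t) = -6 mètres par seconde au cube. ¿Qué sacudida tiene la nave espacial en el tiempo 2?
Para resolver esto, necesitamos tomar 2 derivadas de nuestra ecuación de la velocidad v(t) = 8·t + 10. Derivando la velocidad, obtenemos la aceleración: a(t) = 8. Derivando la aceleración, obtenemos la sacudida: j(t) = 0. Usando j(t) = 0 y sustituyendo t = 2, encontramos j = 0.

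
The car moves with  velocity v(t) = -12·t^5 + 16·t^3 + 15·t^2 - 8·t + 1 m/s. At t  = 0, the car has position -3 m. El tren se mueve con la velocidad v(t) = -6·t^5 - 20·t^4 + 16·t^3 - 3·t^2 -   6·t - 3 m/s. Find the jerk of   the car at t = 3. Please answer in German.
Wir müssen unsere Gleichung für die Geschwindigkeit v(t) = -12·t^5 + 16·t^3 + 15·t^2 - 8·t + 1 2-mal ableiten. Mit d/dt von v(t) finden wir a(t) = -60·t^4 + 48·t^2 + 30·t - 8. Durch Ableiten von der Beschleunigung erhalten wir den Ruck: j(t) = -240·t^3 + 96·t + 30. Aus der Gleichung für den Ruck j(t) = -240·t^3 + 96·t + 30, setzen wir t = 3 ein und erhalten j = -6162.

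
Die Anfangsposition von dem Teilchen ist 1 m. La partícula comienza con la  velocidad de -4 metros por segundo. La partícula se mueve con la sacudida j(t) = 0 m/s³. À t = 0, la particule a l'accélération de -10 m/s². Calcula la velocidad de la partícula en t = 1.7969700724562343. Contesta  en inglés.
We must find the integral of our jerk equation j(t) = 0 2 times. Finding the integral of j(t) and using a(0) = -10: a(t) = -10. The antiderivative of acceleration is velocity. Using v(0) = -4, we get v(t) = -10·t - 4. From the given velocity equation v(t) = -10·t - 4, we substitute t = 1.7969700724562343 to get v = -21.9697007245623.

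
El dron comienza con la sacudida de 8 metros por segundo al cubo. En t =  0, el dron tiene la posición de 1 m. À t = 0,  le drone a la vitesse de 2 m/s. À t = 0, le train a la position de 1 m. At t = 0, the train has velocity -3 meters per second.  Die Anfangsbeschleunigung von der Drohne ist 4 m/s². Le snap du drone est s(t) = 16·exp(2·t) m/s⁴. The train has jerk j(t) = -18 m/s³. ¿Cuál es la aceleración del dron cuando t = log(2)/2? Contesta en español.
Partiendo del snap s(t) = 16·exp(2·t), tomamos 2 integrales. La integral del snap es la sacudida. Usando j(0) = 8, obtenemos j(t) = 8·exp(2·t). Tomando ∫j(t)dt y aplicando a(0) = 4, encontramos a(t) = 4·exp(2·t). Tenemos la aceleración a(t) = 4·exp(2·t). Sustituyendo t = log(2)/2: a(log(2)/2) = 8.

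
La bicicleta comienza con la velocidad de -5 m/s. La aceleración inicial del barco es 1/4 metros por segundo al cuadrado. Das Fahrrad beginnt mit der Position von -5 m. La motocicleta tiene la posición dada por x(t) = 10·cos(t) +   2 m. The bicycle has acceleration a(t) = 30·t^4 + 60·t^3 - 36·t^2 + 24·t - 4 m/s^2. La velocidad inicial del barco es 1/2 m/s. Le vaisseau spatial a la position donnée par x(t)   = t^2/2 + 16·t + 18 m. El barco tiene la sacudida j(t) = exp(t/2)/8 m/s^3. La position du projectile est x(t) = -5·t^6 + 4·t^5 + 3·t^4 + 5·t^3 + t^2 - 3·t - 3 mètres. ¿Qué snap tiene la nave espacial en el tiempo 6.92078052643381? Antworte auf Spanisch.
Partiendo de la posición x(t) = t^2/2 + 16·t + 18, tomamos 4 derivadas. Tomando d/dt de x(t), encontramos v(t) = t + 16. Tomando d/dt de v(t), encontramos a(t) = 1. Derivando la aceleración, obtenemos la sacudida: j(t) = 0. Tomando d/dt de j(t), encontramos s(t) = 0. Tenemos el snap s(t) = 0. Sustituyendo t = 6.92078052643381: s(6.92078052643381) = 0.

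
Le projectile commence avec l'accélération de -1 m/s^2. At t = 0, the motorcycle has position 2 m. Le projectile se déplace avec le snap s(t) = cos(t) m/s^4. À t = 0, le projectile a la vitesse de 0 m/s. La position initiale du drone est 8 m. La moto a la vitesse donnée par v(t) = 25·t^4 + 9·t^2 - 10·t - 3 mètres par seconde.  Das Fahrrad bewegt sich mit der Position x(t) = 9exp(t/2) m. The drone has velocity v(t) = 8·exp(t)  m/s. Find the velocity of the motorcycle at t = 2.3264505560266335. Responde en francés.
En utilisant v(t) = 25·t^4 + 9·t^2 - 10·t - 3 et en substituant t = 2.3264505560266335, nous trouvons v = 754.791162125264.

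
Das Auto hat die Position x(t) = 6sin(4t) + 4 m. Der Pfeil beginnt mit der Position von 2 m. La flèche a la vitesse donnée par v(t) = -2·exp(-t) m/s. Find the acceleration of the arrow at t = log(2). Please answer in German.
Ausgehend von der Geschwindigkeit v(t) = -2·exp(-t), nehmen wir 1 Ableitung. Durch Ableiten von der Geschwindigkeit erhalten wir die Beschleunigung: a(t) = 2·exp(-t). Aus der Gleichung für die Beschleunigung a(t) = 2·exp(-t), setzen wir t = log(2) ein und erhalten a = 1.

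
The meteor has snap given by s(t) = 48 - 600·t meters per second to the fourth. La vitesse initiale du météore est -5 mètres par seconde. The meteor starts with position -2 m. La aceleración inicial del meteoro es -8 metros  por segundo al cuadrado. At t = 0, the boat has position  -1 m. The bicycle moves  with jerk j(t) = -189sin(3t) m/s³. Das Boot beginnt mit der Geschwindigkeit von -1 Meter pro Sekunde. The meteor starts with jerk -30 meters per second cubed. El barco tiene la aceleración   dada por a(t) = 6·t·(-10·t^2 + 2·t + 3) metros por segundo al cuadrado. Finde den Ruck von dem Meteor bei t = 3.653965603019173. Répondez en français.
Pour résoudre ceci, nous devons prendre 1 primitive de notre équation du snap s(t) = 48 - 600·t. La primitive du snap est le jerk. En utilisant j(0) = -30, nous obtenons j(t) = -300·t^2 + 48·t - 30. Nous avons le jerk j(t) = -300·t^2 + 48·t - 30. En substituant t = 3.653965603019173: j(3.653965603019173) = -3860.04903946926.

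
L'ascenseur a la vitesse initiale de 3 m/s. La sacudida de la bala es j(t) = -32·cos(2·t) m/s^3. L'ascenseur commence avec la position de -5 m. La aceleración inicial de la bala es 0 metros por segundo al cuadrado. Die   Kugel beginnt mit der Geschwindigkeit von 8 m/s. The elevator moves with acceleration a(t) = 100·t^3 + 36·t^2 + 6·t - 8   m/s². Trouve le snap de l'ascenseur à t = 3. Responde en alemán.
Wir müssen unsere Gleichung für die Beschleunigung a(t) = 100·t^3 + 36·t^2 + 6·t - 8 2-mal ableiten. Durch Ableiten von der Beschleunigung erhalten wir den Ruck: j(t) = 300·t^2 + 72·t + 6. Durch Ableiten von dem Ruck erhalten wir den Snap: s(t) = 600·t + 72. Aus der Gleichung für den Snap s(t) = 600·t + 72, setzen wir t = 3 ein und erhalten s = 1872.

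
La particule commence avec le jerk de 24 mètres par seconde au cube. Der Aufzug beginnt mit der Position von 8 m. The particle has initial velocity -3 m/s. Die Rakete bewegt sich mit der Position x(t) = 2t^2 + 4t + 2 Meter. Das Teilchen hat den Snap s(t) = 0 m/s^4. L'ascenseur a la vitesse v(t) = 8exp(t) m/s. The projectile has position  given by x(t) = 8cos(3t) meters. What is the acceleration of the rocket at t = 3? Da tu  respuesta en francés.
En partant de la position x(t) = 2·t^2 + 4·t + 2, nous prenons 2 dérivées. En dérivant la position, nous obtenons la vitesse: v(t) = 4·t + 4. En dérivant la vitesse, nous obtenons l'accélération: a(t) = 4. De l'équation de l'accélération a(t) = 4, nous substituons t = 3 pour obtenir a = 4.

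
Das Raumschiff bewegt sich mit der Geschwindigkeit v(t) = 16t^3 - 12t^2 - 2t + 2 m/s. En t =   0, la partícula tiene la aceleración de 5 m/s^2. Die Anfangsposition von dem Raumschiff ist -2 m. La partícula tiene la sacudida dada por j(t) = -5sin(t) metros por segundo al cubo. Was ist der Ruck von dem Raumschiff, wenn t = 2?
Ausgehend von der Geschwindigkeit v(t) = 16·t^3 - 12·t^2 - 2·t + 2, nehmen wir 2 Ableitungen. Mit d/dt von v(t) finden wir a(t) = 48·t^2 - 24·t - 2. Die Ableitung von der Beschleunigung ergibt den Ruck: j(t) = 96·t - 24. Aus der Gleichung für den Ruck j(t) = 96·t - 24, setzen wir t = 2 ein und erhalten j = 168.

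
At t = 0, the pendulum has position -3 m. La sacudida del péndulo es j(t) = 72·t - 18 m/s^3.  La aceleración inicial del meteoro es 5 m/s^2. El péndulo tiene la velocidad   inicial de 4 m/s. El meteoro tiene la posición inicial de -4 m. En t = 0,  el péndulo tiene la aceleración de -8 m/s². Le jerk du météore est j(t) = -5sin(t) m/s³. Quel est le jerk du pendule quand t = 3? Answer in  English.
Using j(t) = 72·t - 18 and substituting t = 3, we find j = 198.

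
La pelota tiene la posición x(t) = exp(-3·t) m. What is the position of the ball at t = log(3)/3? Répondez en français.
Nous avons la position x(t) = exp(-3·t). En substituant t = log(3)/3: x(log(3)/3) = 1/3.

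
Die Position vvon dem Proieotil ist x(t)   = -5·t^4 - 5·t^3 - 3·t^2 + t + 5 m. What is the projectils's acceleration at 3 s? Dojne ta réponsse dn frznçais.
Nous devons dériver notre équation de la position x(t) = -5·t^4 - 5·t^3 - 3·t^2 + t + 5 2 fois. La dérivée de la position donne la vitesse: v(t) = -20·t^3 - 15·t^2 - 6·t + 1. La dérivée de la vitesse donne l'accélération: a(t) = -60·t^2 - 30·t - 6. Nous avons l'accélération a(t) = -60·t^2 - 30·t - 6. En substituant t = 3: a(3) = -636.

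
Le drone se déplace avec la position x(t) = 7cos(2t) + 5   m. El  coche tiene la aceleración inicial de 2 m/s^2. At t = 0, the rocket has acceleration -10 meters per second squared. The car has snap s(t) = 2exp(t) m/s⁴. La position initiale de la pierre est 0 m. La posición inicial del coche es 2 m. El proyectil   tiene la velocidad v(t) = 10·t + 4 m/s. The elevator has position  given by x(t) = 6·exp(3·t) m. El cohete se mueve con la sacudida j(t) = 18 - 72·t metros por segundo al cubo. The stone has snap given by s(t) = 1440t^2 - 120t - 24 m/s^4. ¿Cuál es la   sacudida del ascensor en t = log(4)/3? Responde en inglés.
Starting from position x(t) = 6·exp(3·t), we take 3 derivatives. Differentiating position, we get velocity: v(t) = 18·exp(3·t). The derivative of velocity gives acceleration: a(t) = 54·exp(3·t). Differentiating acceleration, we get jerk: j(t) = 162·exp(3·t). We have jerk j(t) = 162·exp(3·t). Substituting t = log(4)/3: j(log(4)/3) = 648.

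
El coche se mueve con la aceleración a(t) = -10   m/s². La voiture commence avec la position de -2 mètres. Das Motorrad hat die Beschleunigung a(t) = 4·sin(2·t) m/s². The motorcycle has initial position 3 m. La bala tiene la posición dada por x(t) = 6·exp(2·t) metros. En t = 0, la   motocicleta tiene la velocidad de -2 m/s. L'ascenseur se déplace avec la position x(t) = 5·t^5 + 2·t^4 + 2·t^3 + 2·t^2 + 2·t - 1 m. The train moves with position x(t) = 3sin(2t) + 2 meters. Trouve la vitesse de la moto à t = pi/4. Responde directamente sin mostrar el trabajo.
À t = pi/4, v = 0.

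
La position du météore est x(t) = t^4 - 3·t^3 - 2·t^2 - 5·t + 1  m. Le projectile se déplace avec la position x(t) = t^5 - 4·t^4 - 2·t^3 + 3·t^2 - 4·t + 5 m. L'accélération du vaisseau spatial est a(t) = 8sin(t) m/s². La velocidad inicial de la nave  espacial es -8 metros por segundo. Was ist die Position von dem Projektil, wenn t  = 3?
Aus der Gleichung für die Position x(t) = t^5 - 4·t^4 - 2·t^3 + 3·t^2 - 4·t + 5, setzen wir t = 3 ein und erhalten x = -115.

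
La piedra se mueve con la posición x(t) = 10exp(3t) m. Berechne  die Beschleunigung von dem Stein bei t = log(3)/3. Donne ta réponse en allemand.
Ausgehend von der Position x(t) = 10·exp(3·t), nehmen wir 2 Ableitungen. Mit d/dt von x(t) finden wir v(t) = 30·exp(3·t). Mit d/dt von v(t) finden wir a(t) = 90·exp(3·t). Wir haben die Beschleunigung a(t) = 90·exp(3·t). Durch Einsetzen von t = log(3)/3: a(log(3)/3) = 270.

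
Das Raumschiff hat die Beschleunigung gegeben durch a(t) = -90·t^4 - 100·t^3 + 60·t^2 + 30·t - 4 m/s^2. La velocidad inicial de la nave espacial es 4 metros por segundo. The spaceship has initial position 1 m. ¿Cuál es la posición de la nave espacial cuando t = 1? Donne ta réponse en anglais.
Starting from acceleration a(t) = -90·t^4 - 100·t^3 + 60·t^2 + 30·t - 4, we take 2 integrals. The integral of acceleration is velocity. Using v(0) = 4, we get v(t) = -18·t^5 - 25·t^4 + 20·t^3 + 15·t^2 - 4·t + 4. Finding the integral of v(t) and using x(0) = 1: x(t) = -3·t^6 - 5·t^5 + 5·t^4 + 5·t^3 - 2·t^2 + 4·t + 1. We have position x(t) = -3·t^6 - 5·t^5 + 5·t^4 + 5·t^3 - 2·t^2 + 4·t + 1. Substituting t = 1: x(1) = 5.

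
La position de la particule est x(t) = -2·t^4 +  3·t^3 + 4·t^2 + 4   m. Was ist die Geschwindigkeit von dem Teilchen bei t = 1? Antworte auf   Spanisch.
Partiendo de la posición x(t) = -2·t^4 + 3·t^3 + 4·t^2 + 4, tomamos 1 derivada. Derivando la posición, obtenemos la velocidad: v(t) = -8·t^3 + 9·t^2 + 8·t. Tenemos la velocidad v(t) = -8·t^3 + 9·t^2 + 8·t. Sustituyendo t = 1: v(1) = 9.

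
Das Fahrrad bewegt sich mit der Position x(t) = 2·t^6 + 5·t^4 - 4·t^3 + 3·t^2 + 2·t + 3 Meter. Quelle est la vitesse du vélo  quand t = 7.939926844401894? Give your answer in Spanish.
Para resolver esto, necesitamos tomar 1 derivada de nuestra ecuación de la posición x(t) = 2·t^6 + 5·t^4 - 4·t^3 + 3·t^2 + 2·t + 3. Tomando d/dt de x(t), encontramos v(t) = 12·t^5 + 20·t^3 - 12·t^2 + 6·t + 2. Usando v(t) = 12·t^5 + 20·t^3 - 12·t^2 + 6·t + 2 y sustituyendo t = 7.939926844401894, encontramos v = 387976.663521748.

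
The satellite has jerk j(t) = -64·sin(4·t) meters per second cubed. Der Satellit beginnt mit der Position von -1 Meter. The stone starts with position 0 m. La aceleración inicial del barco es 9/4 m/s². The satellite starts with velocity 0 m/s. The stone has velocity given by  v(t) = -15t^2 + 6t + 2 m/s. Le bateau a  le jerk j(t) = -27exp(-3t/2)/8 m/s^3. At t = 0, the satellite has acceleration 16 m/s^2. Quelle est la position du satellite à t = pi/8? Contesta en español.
Para resolver esto, necesitamos tomar 3 integrales de nuestra ecuación de la sacudida j(t) = -64·sin(4·t). La integral de la sacudida es la aceleración. Usando a(0) = 16, obtenemos a(t) = 16·cos(4·t). La antiderivada de la aceleración, con v(0) = 0, da la velocidad: v(t) = 4·sin(4·t). La integral de la velocidad es la posición. Usando x(0) = -1, obtenemos x(t) = -cos(4·t). Usando x(t) = -cos(4·t) y sustituyendo t = pi/8, encontramos x = 0.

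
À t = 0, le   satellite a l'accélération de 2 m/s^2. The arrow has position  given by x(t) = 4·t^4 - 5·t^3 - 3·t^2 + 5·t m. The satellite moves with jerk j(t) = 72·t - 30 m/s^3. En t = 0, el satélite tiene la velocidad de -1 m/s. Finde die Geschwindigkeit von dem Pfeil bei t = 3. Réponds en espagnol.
Para resolver esto, necesitamos tomar 1 derivada de nuestra ecuación de la posición x(t) = 4·t^4 - 5·t^3 - 3·t^2 + 5·t. La derivada de la posición da la velocidad: v(t) = 16·t^3 - 15·t^2 - 6·t + 5. Tenemos la velocidad v(t) = 16·t^3 - 15·t^2 - 6·t + 5. Sustituyendo t = 3: v(3) = 284.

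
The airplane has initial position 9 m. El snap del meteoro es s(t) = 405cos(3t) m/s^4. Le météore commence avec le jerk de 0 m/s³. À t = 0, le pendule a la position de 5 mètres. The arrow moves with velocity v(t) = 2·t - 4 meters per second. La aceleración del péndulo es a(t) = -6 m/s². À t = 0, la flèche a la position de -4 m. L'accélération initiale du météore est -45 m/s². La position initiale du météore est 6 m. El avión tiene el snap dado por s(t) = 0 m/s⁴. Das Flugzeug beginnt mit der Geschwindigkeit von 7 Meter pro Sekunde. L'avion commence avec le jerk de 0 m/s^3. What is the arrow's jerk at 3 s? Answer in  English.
To solve this, we need to take 2 derivatives of our velocity equation v(t) = 2·t - 4. The derivative of velocity gives acceleration: a(t) = 2. Taking d/dt of a(t), we find j(t) = 0. Using j(t) = 0 and substituting t = 3, we find j = 0.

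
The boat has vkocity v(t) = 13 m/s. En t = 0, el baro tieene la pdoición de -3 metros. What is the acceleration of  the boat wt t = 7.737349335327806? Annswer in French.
Pour résoudre ceci, nous devons prendre 1 dérivée de notre équation de la vitesse v(t) = 13. En prenant d/dt de v(t), nous trouvons a(t) = 0. Nous avons l'accélération a(t) = 0. En substituant t = 7.737349335327806: a(7.737349335327806) = 0.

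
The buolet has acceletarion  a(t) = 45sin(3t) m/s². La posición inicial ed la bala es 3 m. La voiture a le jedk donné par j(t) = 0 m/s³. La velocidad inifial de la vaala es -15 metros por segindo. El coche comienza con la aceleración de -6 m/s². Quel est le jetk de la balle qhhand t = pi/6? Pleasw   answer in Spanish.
Partiendo de la aceleración a(t) = 45·sin(3·t), tomamos 1 derivada. Tomando d/dt de a(t), encontramos j(t) = 135·cos(3·t). Usando j(t) = 135·cos(3·t) y sustituyendo t = pi/6, encontramos j = 0.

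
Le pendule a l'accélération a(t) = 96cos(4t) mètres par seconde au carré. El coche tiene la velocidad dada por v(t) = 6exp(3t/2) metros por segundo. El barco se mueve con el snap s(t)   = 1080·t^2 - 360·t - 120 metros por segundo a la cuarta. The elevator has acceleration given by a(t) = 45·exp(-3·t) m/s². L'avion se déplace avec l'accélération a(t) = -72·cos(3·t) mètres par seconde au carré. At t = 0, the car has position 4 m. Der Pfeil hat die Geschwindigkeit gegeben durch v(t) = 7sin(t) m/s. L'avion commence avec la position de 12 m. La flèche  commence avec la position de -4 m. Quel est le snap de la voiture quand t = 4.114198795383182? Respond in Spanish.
Para resolver esto, necesitamos tomar 3 derivadas de nuestra ecuación de la velocidad v(t) = 6·exp(3·t/2). La derivada de la velocidad da la aceleración: a(t) = 9·exp(3·t/2). La derivada de la aceleración da la sacudida: j(t) = 27·exp(3·t/2)/2. Derivando la sacudida, obtenemos el snap: s(t) = 81·exp(3·t/2)/4. Tenemos el snap s(t) = 81·exp(3·t/2)/4. Sustituyendo t = 4.114198795383182: s(4.114198795383182) = 9695.84756377179.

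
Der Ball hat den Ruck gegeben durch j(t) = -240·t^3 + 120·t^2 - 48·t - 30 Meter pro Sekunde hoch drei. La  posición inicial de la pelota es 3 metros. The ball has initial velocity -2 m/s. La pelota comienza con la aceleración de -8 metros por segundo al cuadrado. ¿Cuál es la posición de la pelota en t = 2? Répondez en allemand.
Ausgehend von dem Ruck j(t) = -240·t^3 + 120·t^2 - 48·t - 30, nehmen wir 3 Integrale. Die Stammfunktion von dem Ruck, mit a(0) = -8, ergibt die Beschleunigung: a(t) = -60·t^4 + 40·t^3 - 24·t^2 - 30·t - 8. Die Stammfunktion von der Beschleunigung ist die Geschwindigkeit. Mit v(0) = -2 erhalten wir v(t) = -12·t^5 + 10·t^4 - 8·t^3 - 15·t^2 - 8·t - 2. Die Stammfunktion von der Geschwindigkeit ist die Position. Mit x(0) = 3 erhalten wir x(t) = -2·t^6 + 2·t^5 - 2·t^4 - 5·t^3 - 4·t^2 - 2·t + 3. Aus der Gleichung für die Position x(t) = -2·t^6 + 2·t^5 - 2·t^4 - 5·t^3 - 4·t^2 - 2·t + 3, setzen wir t = 2 ein und erhalten x = -153.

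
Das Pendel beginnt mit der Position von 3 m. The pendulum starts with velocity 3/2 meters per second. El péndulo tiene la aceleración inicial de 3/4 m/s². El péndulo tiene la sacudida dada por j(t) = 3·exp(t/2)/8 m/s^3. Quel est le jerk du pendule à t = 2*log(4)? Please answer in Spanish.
Tenemos la sacudida j(t) = 3·exp(t/2)/8. Sustituyendo t = 2*log(4): j(2*log(4)) = 3/2.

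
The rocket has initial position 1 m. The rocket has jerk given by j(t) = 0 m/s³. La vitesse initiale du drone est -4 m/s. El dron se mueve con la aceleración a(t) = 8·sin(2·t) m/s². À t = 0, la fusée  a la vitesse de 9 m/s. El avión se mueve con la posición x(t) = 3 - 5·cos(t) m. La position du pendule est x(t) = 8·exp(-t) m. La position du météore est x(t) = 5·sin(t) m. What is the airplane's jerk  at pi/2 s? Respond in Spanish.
Debemos derivar nuestra ecuación de la posición x(t) = 3 - 5·cos(t) 3 veces. Derivando la posición, obtenemos la velocidad: v(t) = 5·sin(t). Derivando la velocidad, obtenemos la aceleración: a(t) = 5·cos(t). Tomando d/dt de a(t), encontramos j(t) = -5·sin(t). Tenemos la sacudida j(t) = -5·sin(t). Sustituyendo t = pi/2: j(pi/2) = -5.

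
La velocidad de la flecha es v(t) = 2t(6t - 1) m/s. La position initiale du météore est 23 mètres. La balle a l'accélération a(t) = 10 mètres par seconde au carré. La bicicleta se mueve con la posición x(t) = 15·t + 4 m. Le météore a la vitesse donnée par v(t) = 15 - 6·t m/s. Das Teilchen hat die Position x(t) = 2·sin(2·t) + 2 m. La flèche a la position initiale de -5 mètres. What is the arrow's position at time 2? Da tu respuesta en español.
Partiendo de la velocidad v(t) = 2·t·(6·t - 1), tomamos 1 integral. Tomando ∫v(t)dt y aplicando x(0) = -5, encontramos x(t) = 4·t^3 - t^2 - 5. Tenemos la posición x(t) = 4·t^3 - t^2 - 5. Sustituyendo t = 2: x(2) = 23.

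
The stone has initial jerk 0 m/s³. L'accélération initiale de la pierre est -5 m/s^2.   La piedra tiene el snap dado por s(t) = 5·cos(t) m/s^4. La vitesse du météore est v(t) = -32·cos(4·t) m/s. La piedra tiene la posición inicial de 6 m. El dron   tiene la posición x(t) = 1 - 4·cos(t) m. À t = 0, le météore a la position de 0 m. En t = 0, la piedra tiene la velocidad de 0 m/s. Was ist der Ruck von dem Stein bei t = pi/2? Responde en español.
Partiendo del snap s(t) = 5·cos(t), tomamos 1 integral. Tomando ∫s(t)dt y aplicando j(0) = 0, encontramos j(t) = 5·sin(t). Tenemos la sacudida j(t) = 5·sin(t). Sustituyendo t = pi/2: j(pi/2) = 5.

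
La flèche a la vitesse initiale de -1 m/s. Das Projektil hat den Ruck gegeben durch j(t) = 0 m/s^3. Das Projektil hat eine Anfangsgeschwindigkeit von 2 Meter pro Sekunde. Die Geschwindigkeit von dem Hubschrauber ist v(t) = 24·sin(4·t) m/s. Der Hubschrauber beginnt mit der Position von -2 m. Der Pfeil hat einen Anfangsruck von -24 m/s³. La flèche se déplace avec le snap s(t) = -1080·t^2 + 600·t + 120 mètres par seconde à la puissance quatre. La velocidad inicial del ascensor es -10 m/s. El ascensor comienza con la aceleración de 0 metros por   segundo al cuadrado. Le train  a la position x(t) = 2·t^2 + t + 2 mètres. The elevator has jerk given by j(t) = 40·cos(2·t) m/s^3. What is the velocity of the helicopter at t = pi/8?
From the given velocity equation v(t) = 24·sin(4·t), we substitute t = pi/8 to get v = 24.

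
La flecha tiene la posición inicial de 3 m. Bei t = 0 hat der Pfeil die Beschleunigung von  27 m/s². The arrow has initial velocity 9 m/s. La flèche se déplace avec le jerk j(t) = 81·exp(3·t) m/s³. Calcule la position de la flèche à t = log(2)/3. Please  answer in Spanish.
Para resolver esto, necesitamos tomar 3 integrales de nuestra ecuación de la sacudida j(t) = 81·exp(3·t). Integrando la sacudida y usando la condición inicial a(0) = 27, obtenemos a(t) = 27·exp(3·t). La antiderivada de la aceleración, con v(0) = 9, da la velocidad: v(t) = 9·exp(3·t). La integral de la velocidad, con x(0) = 3, da la posición: x(t) = 3·exp(3·t). Tenemos la posición x(t) = 3·exp(3·t). Sustituyendo t = log(2)/3: x(log(2)/3) = 6.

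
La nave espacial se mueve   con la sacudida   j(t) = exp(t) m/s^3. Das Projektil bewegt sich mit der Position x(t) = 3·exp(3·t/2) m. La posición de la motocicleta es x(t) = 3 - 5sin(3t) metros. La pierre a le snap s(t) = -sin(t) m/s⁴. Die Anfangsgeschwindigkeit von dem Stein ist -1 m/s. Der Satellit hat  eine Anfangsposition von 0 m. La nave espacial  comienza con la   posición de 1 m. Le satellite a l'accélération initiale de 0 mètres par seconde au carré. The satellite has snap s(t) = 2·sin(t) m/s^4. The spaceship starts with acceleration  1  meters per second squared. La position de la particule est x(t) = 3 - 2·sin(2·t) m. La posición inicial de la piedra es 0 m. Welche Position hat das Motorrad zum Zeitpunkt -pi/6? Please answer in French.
De l'équation de la position x(t) = 3 - 5·sin(3·t), nous substituons t = -pi/6 pour obtenir x = 8.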